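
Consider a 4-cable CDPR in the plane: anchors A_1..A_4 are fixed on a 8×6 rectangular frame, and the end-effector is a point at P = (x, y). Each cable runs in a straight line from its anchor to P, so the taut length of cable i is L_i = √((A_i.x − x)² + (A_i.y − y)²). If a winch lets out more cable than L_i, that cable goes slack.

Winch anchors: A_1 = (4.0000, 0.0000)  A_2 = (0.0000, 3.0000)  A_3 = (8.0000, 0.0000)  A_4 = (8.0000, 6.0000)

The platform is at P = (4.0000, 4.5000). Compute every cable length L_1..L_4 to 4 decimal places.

L_1: Δ = A_1−P = (0.0000, -4.5000) → ‖Δ‖ = √20.2500 = 4.5000
L_2: Δ = A_2−P = (-4.0000, -1.5000) → ‖Δ‖ = √18.2500 = 4.2720
L_3: Δ = A_3−P = (4.0000, -4.5000) → ‖Δ‖ = √36.2500 = 6.0208
L_4: Δ = A_4−P = (4.0000, 1.5000) → ‖Δ‖ = √18.2500 = 4.2720

(4.5000, 4.2720, 6.0208, 4.2720)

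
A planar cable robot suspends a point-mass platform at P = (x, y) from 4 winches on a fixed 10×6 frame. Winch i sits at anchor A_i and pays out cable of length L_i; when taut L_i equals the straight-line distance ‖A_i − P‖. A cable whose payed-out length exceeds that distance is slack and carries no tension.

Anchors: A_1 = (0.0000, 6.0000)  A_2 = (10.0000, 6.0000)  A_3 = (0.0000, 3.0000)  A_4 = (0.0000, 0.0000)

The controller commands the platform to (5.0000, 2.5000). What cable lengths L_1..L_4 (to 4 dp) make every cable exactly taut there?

L_1 = √((0.0000−5.0000)² + (6.0000−2.5000)²) = 6.1033
L_2 = √((10.0000−5.0000)² + (6.0000−2.5000)²) = 6.1033
L_3 = √((0.0000−5.0000)² + (3.0000−2.5000)²) = 5.0249
L_4 = √((0.0000−5.0000)² + (0.0000−2.5000)²) = 5.5902

(6.1033, 6.1033, 5.0249, 5.5902)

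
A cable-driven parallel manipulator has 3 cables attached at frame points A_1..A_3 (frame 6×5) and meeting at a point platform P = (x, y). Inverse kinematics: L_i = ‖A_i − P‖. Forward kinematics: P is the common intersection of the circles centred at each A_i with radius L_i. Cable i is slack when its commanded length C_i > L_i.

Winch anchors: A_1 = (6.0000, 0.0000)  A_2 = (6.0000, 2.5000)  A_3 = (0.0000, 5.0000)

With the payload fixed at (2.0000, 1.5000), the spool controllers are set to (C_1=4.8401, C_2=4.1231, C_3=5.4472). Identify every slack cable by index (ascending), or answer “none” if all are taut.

1, 3

cable 1: L_1 = ‖A_1−P‖ = 4.2720;  C_1 = 4.8401 → slack
cable 2: L_2 = ‖A_2−P‖ = 4.1231;  C_2 = 4.1231 → taut
cable 3: L_3 = ‖A_3−P‖ = 4.0311;  C_3 = 5.4472 → slack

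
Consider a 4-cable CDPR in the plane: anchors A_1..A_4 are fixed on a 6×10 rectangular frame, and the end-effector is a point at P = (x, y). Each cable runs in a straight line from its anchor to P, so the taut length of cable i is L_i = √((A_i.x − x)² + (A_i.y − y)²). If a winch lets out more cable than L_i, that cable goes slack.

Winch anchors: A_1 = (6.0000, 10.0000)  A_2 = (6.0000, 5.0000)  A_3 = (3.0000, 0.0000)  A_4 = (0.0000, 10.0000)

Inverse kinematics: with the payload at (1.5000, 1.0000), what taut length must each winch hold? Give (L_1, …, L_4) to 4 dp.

cable 1: Δx=4.5000, Δy=9.0000; L_1 = √(Δx²+Δy²) = 10.0623
cable 2: Δx=4.5000, Δy=4.0000; L_2 = √(Δx²+Δy²) = 6.0208
cable 3: Δx=1.5000, Δy=-1.0000; L_3 = √(Δx²+Δy²) = 1.8028
cable 4: Δx=-1.5000, Δy=9.0000; L_4 = √(Δx²+Δy²) = 9.1241

(10.0623, 6.0208, 1.8028, 9.1241)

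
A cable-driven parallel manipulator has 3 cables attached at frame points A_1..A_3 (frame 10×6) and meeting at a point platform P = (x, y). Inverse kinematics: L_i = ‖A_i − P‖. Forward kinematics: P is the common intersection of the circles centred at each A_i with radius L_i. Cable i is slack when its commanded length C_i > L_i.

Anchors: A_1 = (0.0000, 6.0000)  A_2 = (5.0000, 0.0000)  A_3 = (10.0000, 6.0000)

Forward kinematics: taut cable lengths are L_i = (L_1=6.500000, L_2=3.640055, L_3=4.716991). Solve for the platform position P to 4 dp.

each cable: (A_i−P)·(A_i−P) = L_i²; let c_i = ‖A_i‖²−L_i²
c_1 = 0.0000+36.0000−42.2500 = -6.2500
row 1: -10.0000x + 12.0000y = -18.0000  (c_2=11.7500)
row 2: -20.0000x + 0.0000y = -120.0000  (c_3=113.7500)
Cramer on rows 1–2 → x = 6.0000, y = 3.5000

(6.0000, 3.5000)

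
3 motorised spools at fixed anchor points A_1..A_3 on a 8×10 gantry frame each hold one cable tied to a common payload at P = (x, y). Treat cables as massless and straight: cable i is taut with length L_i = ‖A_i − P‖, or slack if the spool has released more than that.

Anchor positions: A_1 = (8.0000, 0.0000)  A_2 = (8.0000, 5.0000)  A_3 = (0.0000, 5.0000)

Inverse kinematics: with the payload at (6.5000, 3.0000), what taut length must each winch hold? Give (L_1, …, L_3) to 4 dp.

L_1 = √((8.0000−6.5000)² + (0.0000−3.0000)²) = 3.3541
L_2 = √((8.0000−6.5000)² + (5.0000−3.0000)²) = 2.5000
L_3 = √((0.0000−6.5000)² + (5.0000−3.0000)²) = 6.8007

(3.3541, 2.5000, 6.8007)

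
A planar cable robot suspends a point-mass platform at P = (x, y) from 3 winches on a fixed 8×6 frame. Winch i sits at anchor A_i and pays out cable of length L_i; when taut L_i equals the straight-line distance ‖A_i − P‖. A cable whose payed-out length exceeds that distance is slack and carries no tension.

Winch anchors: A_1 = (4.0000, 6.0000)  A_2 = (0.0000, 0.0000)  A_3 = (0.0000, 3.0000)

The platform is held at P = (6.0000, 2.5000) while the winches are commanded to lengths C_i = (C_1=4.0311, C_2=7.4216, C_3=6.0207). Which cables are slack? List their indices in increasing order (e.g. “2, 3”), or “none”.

i=1: geometric 4.0311 vs commanded 4.0311 ⇒ taut
i=2: geometric 6.5000 vs commanded 7.4216 ⇒ slack
i=3: geometric 6.0208 vs commanded 6.0207 ⇒ taut

2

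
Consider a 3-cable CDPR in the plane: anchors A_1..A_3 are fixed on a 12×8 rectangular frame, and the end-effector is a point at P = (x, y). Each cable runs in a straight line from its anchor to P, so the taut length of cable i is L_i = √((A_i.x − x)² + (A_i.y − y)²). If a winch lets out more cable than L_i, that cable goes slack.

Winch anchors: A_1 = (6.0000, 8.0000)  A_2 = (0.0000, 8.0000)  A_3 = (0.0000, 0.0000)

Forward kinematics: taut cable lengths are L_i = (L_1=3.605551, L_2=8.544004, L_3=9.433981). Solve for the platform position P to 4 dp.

(8.0000, 5.0000)

each cable: (A_i−P)·(A_i−P) = L_i²; let c_i = ‖A_i‖²−L_i²
c_1 = 36.0000+64.0000−13.0000 = 87.0000
row 1: 12.0000x + 0.0000y = 96.0000  (c_2=-9.0000)
row 2: 12.0000x + 16.0000y = 176.0000  (c_3=-89.0000)
Cramer on rows 1–2 → x = 8.0000, y = 5.0000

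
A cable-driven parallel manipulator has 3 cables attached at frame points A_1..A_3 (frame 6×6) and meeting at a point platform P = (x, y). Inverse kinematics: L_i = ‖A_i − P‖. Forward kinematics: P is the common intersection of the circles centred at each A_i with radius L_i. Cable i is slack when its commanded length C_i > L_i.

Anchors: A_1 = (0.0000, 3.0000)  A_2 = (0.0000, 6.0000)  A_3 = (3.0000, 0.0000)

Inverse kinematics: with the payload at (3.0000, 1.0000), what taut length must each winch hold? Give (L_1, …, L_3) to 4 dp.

(3.6056, 5.8310, 1.0000)

cable 1: Δx=-3.0000, Δy=2.0000; L_1 = √(Δx²+Δy²) = 3.6056
cable 2: Δx=-3.0000, Δy=5.0000; L_2 = √(Δx²+Δy²) = 5.8310
cable 3: Δx=0.0000, Δy=-1.0000; L_3 = √(Δx²+Δy²) = 1.0000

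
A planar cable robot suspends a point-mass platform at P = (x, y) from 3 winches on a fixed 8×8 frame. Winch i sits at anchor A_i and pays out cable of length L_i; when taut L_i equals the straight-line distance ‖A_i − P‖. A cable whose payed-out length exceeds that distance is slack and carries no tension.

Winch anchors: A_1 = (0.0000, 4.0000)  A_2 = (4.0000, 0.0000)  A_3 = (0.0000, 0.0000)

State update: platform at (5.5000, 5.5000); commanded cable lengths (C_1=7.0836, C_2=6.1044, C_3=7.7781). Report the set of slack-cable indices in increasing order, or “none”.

cable 1: L_1 = ‖A_1−P‖ = 5.7009;  C_1 = 7.0836 → slack
cable 2: L_2 = ‖A_2−P‖ = 5.7009;  C_2 = 6.1044 → slack
cable 3: L_3 = ‖A_3−P‖ = 7.7782;  C_3 = 7.7781 → taut

1, 2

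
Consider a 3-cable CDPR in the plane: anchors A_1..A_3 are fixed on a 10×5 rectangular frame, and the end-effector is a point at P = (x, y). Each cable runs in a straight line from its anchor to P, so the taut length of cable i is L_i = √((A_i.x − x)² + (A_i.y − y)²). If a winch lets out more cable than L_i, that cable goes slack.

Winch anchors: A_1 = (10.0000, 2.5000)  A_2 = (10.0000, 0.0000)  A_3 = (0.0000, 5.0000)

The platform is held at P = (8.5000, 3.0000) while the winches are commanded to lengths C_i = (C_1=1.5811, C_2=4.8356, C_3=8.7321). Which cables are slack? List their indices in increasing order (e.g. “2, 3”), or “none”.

i=1: geometric 1.5811 vs commanded 1.5811 ⇒ taut
i=2: geometric 3.3541 vs commanded 4.8356 ⇒ slack
i=3: geometric 8.7321 vs commanded 8.7321 ⇒ taut

2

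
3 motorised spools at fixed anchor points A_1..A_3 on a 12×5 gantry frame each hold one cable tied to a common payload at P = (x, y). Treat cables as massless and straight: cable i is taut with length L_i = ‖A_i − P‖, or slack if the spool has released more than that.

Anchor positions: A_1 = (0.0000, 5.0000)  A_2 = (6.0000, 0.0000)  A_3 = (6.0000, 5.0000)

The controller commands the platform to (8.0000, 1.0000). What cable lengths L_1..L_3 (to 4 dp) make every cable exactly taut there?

(8.9443, 2.2361, 4.4721)

cable 1: Δx=-8.0000, Δy=4.0000; L_1 = √(Δx²+Δy²) = 8.9443
cable 2: Δx=-2.0000, Δy=-1.0000; L_2 = √(Δx²+Δy²) = 2.2361
cable 3: Δx=-2.0000, Δy=4.0000; L_3 = √(Δx²+Δy²) = 4.4721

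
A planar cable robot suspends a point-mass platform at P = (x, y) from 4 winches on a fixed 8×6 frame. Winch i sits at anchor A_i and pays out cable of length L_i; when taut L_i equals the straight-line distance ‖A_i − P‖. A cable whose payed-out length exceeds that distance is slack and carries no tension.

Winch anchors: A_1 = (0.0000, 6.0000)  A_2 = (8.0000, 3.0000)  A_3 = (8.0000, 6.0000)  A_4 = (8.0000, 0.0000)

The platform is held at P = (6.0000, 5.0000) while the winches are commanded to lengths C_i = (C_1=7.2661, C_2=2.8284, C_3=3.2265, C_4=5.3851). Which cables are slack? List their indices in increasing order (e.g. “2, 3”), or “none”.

1, 3

cable 1: L_1 = ‖A_1−P‖ = 6.0828;  C_1 = 7.2661 → slack
cable 2: L_2 = ‖A_2−P‖ = 2.8284;  C_2 = 2.8284 → taut
cable 3: L_3 = ‖A_3−P‖ = 2.2361;  C_3 = 3.2265 → slack
cable 4: L_4 = ‖A_4−P‖ = 5.3852;  C_4 = 5.3851 → taut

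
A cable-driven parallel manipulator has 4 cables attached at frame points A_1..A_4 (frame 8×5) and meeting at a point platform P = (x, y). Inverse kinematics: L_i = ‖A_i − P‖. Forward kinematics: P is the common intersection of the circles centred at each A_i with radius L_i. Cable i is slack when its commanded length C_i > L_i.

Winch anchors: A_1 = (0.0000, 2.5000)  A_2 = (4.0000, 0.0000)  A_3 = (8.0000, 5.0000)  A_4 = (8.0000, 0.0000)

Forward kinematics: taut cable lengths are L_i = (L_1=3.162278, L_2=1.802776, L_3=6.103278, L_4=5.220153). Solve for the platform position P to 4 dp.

(3.0000, 1.5000)

circle eqns → linear via eq_j − eq_1; set k_j = A_j·A_j − L_j²
k_1 = 0.0000+6.2500−10.0000 = -3.7500
-8.0000·x + 5.0000·y = k_1−k_2 = -16.5000
-16.0000·x − 5.0000·y = k_1−k_3 = -55.5000
-16.0000·x + 5.0000·y = k_1−k_4 = -40.5000
solve first two rows → x=3.0000, y=1.5000
check cable 4: ‖A_4−P‖² = 27.2500 ≈ L_4² = 27.2500 ✓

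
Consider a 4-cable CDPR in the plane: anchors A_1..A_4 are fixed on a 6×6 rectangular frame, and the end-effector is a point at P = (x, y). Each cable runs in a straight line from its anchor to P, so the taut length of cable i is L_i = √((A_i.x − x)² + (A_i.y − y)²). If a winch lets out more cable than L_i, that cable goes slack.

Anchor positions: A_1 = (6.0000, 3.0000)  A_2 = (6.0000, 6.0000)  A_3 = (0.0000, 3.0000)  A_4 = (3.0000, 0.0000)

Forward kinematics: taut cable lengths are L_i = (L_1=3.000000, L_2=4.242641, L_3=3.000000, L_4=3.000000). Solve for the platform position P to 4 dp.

each cable: (A_i−P)·(A_i−P) = L_i²; let c_i = ‖A_i‖²−L_i²
c_1 = 36.0000+9.0000−9.0000 = 36.0000
row 1: 0.0000x − 6.0000y = -18.0000  (c_2=54.0000)
row 2: 12.0000x + 0.0000y = 36.0000  (c_3=0.0000)
row 3: 6.0000x + 6.0000y = 36.0000  (c_4=0.0000)
Cramer on rows 1–2 → x = 3.0000, y = 3.0000
check cable 4: ‖A_4−P‖² = 9.0000 ≈ L_4² = 9.0000 ✓

(3.0000, 3.0000)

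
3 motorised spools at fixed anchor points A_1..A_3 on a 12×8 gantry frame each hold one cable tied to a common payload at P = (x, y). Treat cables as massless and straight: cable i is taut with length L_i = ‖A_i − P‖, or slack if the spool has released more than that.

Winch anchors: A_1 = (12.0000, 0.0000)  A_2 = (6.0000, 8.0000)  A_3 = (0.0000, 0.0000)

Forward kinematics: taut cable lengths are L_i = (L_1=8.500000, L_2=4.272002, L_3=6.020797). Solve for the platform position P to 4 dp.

(4.5000, 4.0000)

circle eqns → linear via eq_j − eq_1; set c_j = A_j·A_j − L_j²
c_1 = 144.0000+0.0000−72.2500 = 71.7500
12.0000·x − 16.0000·y = c_1−c_2 = -10.0000
24.0000·x + 0.0000·y = c_1−c_3 = 108.0000
solve first two rows → x=4.5000, y=4.0000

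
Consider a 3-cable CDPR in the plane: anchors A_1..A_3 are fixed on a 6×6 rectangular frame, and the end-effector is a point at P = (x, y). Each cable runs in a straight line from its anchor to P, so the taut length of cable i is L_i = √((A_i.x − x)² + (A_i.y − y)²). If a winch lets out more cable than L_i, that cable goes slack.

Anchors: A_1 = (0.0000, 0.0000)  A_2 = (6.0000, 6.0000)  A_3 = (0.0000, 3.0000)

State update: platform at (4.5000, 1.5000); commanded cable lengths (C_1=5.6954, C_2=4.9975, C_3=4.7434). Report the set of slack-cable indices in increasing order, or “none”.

1, 2

cable 1: L_1 = ‖A_1−P‖ = 4.7434;  C_1 = 5.6954 → slack
cable 2: L_2 = ‖A_2−P‖ = 4.7434;  C_2 = 4.9975 → slack
cable 3: L_3 = ‖A_3−P‖ = 4.7434;  C_3 = 4.7434 → taut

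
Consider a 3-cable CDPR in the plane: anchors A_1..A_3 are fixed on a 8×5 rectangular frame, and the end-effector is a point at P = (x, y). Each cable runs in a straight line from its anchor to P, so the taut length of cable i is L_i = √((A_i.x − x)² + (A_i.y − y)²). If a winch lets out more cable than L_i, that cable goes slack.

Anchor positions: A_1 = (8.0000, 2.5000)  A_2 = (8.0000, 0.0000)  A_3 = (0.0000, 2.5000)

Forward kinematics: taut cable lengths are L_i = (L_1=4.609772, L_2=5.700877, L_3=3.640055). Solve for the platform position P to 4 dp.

circle eqns → linear via eq_j − eq_1; set k_j = A_j·A_j − L_j²
k_1 = 64.0000+6.2500−21.2500 = 49.0000
0.0000·x + 5.0000·y = k_1−k_2 = 17.5000
16.0000·x + 0.0000·y = k_1−k_3 = 56.0000
solve first two rows → x=3.5000, y=3.5000

(3.5000, 3.5000)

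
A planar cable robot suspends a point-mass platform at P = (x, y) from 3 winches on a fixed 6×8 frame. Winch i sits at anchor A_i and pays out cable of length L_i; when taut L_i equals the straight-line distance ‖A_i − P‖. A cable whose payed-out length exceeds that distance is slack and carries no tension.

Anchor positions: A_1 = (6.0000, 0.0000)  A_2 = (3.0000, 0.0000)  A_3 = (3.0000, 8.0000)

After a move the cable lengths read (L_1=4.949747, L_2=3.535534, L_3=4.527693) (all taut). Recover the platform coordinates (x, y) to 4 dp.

(2.5000, 3.5000)

circle eqns → linear via eq_j − eq_1; set k_j = A_j·A_j − L_j²
k_1 = 36.0000+0.0000−24.5000 = 11.5000
6.0000·x + 0.0000·y = k_1−k_2 = 15.0000
6.0000·x − 16.0000·y = k_1−k_3 = -41.0000
solve first two rows → x=2.5000, y=3.5000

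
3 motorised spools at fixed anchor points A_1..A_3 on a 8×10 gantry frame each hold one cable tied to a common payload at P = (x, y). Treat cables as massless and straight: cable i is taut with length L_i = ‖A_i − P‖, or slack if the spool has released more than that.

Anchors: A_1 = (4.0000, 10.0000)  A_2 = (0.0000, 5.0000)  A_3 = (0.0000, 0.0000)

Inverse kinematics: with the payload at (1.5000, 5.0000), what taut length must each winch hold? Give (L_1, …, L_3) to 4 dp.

L_1: Δ = A_1−P = (2.5000, 5.0000) → ‖Δ‖ = √31.2500 = 5.5902
L_2: Δ = A_2−P = (-1.5000, 0.0000) → ‖Δ‖ = √2.2500 = 1.5000
L_3: Δ = A_3−P = (-1.5000, -5.0000) → ‖Δ‖ = √27.2500 = 5.2202

(5.5902, 1.5000, 5.2202)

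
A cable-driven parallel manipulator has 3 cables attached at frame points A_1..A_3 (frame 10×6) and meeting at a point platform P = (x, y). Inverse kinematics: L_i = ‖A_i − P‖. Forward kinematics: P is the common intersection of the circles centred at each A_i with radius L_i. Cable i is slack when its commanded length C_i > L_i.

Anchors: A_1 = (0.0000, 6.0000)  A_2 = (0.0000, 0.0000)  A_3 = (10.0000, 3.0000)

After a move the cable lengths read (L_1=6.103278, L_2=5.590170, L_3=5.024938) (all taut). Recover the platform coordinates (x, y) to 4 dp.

circle eqns → linear via eq_j − eq_1; set c_j = A_j·A_j − L_j²
c_1 = 0.0000+36.0000−37.2500 = -1.2500
0.0000·x + 12.0000·y = c_1−c_2 = 30.0000
-20.0000·x + 6.0000·y = c_1−c_3 = -85.0000
solve first two rows → x=5.0000, y=2.5000

(5.0000, 2.5000)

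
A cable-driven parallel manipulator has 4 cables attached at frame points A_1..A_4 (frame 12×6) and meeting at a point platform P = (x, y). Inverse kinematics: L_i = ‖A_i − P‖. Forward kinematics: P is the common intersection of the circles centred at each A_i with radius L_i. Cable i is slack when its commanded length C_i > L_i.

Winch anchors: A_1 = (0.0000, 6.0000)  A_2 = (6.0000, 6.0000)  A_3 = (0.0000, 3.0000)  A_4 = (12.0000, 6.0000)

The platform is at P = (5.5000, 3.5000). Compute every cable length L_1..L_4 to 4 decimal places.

(6.0415, 2.5495, 5.5227, 6.9642)

L_1 = √((0.0000−5.5000)² + (6.0000−3.5000)²) = 6.0415
L_2 = √((6.0000−5.5000)² + (6.0000−3.5000)²) = 2.5495
L_3 = √((0.0000−5.5000)² + (3.0000−3.5000)²) = 5.5227
L_4 = √((12.0000−5.5000)² + (6.0000−3.5000)²) = 6.9642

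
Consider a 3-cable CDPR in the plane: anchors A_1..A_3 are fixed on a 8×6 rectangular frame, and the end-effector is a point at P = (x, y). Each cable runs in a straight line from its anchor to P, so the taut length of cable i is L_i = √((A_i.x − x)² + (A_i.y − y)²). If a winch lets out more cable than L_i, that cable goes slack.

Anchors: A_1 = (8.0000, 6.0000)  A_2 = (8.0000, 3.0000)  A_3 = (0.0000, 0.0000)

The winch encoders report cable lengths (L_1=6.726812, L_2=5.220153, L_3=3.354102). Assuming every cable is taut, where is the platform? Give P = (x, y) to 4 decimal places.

circle eqns → linear via eq_j − eq_1; set q_j = A_j·A_j − L_j²
q_1 = 64.0000+36.0000−45.2500 = 54.7500
0.0000·x + 6.0000·y = q_1−q_2 = 9.0000
16.0000·x + 12.0000·y = q_1−q_3 = 66.0000
solve first two rows → x=3.0000, y=1.5000

(3.0000, 1.5000)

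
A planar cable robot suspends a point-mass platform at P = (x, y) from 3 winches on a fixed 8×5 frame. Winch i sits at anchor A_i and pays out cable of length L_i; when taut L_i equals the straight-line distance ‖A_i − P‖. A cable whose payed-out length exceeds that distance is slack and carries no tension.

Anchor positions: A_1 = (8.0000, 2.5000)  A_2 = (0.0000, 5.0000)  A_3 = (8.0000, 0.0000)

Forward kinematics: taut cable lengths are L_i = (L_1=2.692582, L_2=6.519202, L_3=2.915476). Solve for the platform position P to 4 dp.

(5.5000, 1.5000)

expand ‖A_i−P‖²=L_i² and subtract eq 1 (c_i ≔ ‖A_i‖²−L_i²)
c_1 = 64.0000+6.2500−7.2500 = 63.0000
eq1−eq2 → [16.0000  -5.0000]·P = 80.5000
eq1−eq3 → [0.0000  5.0000]·P = 7.5000
2×2 solve → P = (5.5000, 1.5000)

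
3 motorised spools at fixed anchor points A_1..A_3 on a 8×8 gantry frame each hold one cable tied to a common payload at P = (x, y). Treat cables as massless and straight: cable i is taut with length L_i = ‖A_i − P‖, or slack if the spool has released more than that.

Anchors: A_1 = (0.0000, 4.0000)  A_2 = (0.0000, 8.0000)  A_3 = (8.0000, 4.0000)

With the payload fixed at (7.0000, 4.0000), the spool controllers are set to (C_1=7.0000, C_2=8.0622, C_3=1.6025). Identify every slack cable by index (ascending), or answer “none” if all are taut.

i=1: geometric 7.0000 vs commanded 7.0000 ⇒ taut
i=2: geometric 8.0623 vs commanded 8.0622 ⇒ taut
i=3: geometric 1.0000 vs commanded 1.6025 ⇒ slack

3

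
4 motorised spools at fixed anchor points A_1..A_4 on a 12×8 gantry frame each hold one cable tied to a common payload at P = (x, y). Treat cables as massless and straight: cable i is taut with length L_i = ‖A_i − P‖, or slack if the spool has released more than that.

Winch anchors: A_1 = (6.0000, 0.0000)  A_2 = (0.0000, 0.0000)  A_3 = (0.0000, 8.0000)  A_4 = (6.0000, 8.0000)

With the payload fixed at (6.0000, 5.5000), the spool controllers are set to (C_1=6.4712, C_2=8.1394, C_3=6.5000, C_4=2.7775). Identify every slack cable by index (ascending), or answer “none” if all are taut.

1, 4

cable 1: L_1 = ‖A_1−P‖ = 5.5000;  C_1 = 6.4712 → slack
cable 2: L_2 = ‖A_2−P‖ = 8.1394;  C_2 = 8.1394 → taut
cable 3: L_3 = ‖A_3−P‖ = 6.5000;  C_3 = 6.5000 → taut
cable 4: L_4 = ‖A_4−P‖ = 2.5000;  C_4 = 2.7775 → slack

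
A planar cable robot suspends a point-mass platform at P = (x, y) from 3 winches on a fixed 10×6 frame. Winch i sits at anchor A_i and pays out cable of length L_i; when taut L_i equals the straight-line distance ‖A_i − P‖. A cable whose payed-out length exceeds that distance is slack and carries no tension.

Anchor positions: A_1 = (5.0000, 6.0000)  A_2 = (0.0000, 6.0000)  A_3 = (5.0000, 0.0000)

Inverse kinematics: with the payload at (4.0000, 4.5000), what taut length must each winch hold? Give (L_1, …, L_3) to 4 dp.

(1.8028, 4.2720, 4.6098)

L_1 = √((5.0000−4.0000)² + (6.0000−4.5000)²) = 1.8028
L_2 = √((0.0000−4.0000)² + (6.0000−4.5000)²) = 4.2720
L_3 = √((5.0000−4.0000)² + (0.0000−4.5000)²) = 4.6098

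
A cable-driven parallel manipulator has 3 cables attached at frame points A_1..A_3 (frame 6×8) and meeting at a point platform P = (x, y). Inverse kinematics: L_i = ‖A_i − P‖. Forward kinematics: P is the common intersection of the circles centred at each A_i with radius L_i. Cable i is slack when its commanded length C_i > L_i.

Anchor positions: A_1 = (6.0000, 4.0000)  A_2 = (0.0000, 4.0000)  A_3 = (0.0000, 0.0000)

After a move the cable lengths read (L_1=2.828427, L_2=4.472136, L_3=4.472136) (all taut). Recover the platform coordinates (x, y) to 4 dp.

(4.0000, 2.0000)

expand ‖A_i−P‖²=L_i² and subtract eq 1 (c_i ≔ ‖A_i‖²−L_i²)
c_1 = 36.0000+16.0000−8.0000 = 44.0000
eq1−eq2 → [12.0000  0.0000]·P = 48.0000
eq1−eq3 → [12.0000  8.0000]·P = 64.0000
2×2 solve → P = (4.0000, 2.0000)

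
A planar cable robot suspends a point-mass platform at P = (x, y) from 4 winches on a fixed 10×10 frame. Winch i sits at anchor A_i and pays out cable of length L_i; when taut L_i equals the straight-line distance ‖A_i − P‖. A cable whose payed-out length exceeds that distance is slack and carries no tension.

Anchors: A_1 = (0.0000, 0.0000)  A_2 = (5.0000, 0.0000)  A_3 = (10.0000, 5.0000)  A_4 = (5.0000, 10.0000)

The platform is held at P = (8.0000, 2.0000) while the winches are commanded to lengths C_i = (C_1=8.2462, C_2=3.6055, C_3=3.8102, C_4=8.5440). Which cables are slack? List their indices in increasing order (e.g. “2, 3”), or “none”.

i=1: geometric 8.2462 vs commanded 8.2462 ⇒ taut
i=2: geometric 3.6056 vs commanded 3.6055 ⇒ taut
i=3: geometric 3.6056 vs commanded 3.8102 ⇒ slack
i=4: geometric 8.5440 vs commanded 8.5440 ⇒ taut

3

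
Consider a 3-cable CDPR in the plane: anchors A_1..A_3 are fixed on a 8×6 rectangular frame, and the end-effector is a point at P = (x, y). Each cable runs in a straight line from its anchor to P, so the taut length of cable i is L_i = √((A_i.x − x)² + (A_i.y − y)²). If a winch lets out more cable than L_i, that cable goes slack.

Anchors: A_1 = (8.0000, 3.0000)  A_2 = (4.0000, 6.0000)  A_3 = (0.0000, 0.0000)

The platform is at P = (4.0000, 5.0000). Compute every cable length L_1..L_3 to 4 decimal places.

L_1 = √((8.0000−4.0000)² + (3.0000−5.0000)²) = 4.4721
L_2 = √((4.0000−4.0000)² + (6.0000−5.0000)²) = 1.0000
L_3 = √((0.0000−4.0000)² + (0.0000−5.0000)²) = 6.4031

(4.4721, 1.0000, 6.4031)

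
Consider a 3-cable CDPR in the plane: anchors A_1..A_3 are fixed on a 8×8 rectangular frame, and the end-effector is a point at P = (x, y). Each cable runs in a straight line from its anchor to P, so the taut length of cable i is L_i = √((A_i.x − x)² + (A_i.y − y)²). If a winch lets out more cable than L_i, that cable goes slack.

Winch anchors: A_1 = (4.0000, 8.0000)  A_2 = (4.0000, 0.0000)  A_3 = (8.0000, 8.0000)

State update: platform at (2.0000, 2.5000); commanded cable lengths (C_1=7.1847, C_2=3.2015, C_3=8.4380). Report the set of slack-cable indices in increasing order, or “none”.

1, 3

cable 1: L_1 = ‖A_1−P‖ = 5.8523;  C_1 = 7.1847 → slack
cable 2: L_2 = ‖A_2−P‖ = 3.2016;  C_2 = 3.2015 → taut
cable 3: L_3 = ‖A_3−P‖ = 8.1394;  C_3 = 8.4380 → slack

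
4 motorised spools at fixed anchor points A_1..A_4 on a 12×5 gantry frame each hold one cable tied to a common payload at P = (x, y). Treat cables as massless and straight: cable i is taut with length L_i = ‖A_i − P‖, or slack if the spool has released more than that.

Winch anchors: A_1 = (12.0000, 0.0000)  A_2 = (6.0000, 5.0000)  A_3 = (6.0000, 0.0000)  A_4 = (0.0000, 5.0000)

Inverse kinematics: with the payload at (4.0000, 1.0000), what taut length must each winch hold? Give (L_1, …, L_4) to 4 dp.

cable 1: Δx=8.0000, Δy=-1.0000; L_1 = √(Δx²+Δy²) = 8.0623
cable 2: Δx=2.0000, Δy=4.0000; L_2 = √(Δx²+Δy²) = 4.4721
cable 3: Δx=2.0000, Δy=-1.0000; L_3 = √(Δx²+Δy²) = 2.2361
cable 4: Δx=-4.0000, Δy=4.0000; L_4 = √(Δx²+Δy²) = 5.6569

(8.0623, 4.4721, 2.2361, 5.6569)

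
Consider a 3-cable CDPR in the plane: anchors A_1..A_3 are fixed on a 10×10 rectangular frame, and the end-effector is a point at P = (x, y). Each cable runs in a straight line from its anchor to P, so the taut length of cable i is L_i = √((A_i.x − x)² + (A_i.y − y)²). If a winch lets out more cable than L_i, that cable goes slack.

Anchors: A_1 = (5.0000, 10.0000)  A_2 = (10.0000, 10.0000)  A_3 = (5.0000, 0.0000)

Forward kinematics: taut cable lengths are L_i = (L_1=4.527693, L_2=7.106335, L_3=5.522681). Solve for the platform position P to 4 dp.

each cable: (A_i−P)·(A_i−P) = L_i²; let k_i = ‖A_i‖²−L_i²
k_1 = 25.0000+100.0000−20.5000 = 104.5000
row 1: -10.0000x + 0.0000y = -45.0000  (k_2=149.5000)
row 2: 0.0000x + 20.0000y = 110.0000  (k_3=-5.5000)
Cramer on rows 1–2 → x = 4.5000, y = 5.5000

(4.5000, 5.5000)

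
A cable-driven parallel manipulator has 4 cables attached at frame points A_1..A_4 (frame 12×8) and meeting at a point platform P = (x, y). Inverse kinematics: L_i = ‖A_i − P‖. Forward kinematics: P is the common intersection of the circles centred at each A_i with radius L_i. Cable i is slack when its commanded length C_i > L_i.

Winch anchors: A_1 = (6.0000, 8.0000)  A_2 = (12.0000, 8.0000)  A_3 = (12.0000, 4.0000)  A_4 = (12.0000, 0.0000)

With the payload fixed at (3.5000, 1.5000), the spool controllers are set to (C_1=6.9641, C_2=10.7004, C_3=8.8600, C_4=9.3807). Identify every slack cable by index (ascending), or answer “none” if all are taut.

4

i=1: geometric 6.9642 vs commanded 6.9641 ⇒ taut
i=2: geometric 10.7005 vs commanded 10.7004 ⇒ taut
i=3: geometric 8.8600 vs commanded 8.8600 ⇒ taut
i=4: geometric 8.6313 vs commanded 9.3807 ⇒ slack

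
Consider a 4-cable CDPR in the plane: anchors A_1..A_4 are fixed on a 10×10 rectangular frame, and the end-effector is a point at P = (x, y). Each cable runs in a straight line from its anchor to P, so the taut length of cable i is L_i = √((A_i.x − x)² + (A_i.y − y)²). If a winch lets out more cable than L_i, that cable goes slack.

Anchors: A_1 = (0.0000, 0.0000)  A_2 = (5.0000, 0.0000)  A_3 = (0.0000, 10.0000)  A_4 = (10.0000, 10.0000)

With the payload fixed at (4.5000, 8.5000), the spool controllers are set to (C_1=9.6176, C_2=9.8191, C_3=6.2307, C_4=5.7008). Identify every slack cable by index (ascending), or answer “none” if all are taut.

2, 3

i=1: geometric 9.6177 vs commanded 9.6176 ⇒ taut
i=2: geometric 8.5147 vs commanded 9.8191 ⇒ slack
i=3: geometric 4.7434 vs commanded 6.2307 ⇒ slack
i=4: geometric 5.7009 vs commanded 5.7008 ⇒ taut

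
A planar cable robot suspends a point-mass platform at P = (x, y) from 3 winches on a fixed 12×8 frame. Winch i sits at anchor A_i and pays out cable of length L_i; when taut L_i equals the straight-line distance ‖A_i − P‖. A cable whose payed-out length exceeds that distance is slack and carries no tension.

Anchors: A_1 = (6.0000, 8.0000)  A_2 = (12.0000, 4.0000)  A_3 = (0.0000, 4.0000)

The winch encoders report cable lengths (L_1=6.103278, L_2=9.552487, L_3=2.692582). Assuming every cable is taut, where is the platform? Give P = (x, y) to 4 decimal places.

circle eqns → linear via eq_j − eq_1; set q_j = A_j·A_j − L_j²
q_1 = 36.0000+64.0000−37.2500 = 62.7500
-12.0000·x + 8.0000·y = q_1−q_2 = -6.0000
12.0000·x + 8.0000·y = q_1−q_3 = 54.0000
solve first two rows → x=2.5000, y=3.0000

(2.5000, 3.0000)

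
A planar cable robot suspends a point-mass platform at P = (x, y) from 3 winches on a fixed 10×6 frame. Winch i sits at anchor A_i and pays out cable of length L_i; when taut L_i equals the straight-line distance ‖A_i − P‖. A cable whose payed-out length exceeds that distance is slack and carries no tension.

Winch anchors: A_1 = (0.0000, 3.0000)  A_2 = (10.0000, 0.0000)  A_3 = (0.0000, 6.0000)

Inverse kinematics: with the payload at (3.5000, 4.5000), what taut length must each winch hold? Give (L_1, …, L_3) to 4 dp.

L_1: Δ = A_1−P = (-3.5000, -1.5000) → ‖Δ‖ = √14.5000 = 3.8079
L_2: Δ = A_2−P = (6.5000, -4.5000) → ‖Δ‖ = √62.5000 = 7.9057
L_3: Δ = A_3−P = (-3.5000, 1.5000) → ‖Δ‖ = √14.5000 = 3.8079

(3.8079, 7.9057, 3.8079)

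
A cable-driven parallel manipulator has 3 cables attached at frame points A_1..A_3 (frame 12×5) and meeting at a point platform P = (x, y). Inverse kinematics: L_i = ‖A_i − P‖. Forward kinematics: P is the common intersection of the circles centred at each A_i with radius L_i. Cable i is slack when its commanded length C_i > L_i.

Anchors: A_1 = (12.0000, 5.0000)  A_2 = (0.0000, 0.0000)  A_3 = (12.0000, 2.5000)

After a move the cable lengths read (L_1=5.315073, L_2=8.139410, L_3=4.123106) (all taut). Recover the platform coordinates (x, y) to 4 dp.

(8.0000, 1.5000)

each cable: (A_i−P)·(A_i−P) = L_i²; let q_i = ‖A_i‖²−L_i²
q_1 = 144.0000+25.0000−28.2500 = 140.7500
row 1: 24.0000x + 10.0000y = 207.0000  (q_2=-66.2500)
row 2: 0.0000x + 5.0000y = 7.5000  (q_3=133.2500)
Cramer on rows 1–2 → x = 8.0000, y = 1.5000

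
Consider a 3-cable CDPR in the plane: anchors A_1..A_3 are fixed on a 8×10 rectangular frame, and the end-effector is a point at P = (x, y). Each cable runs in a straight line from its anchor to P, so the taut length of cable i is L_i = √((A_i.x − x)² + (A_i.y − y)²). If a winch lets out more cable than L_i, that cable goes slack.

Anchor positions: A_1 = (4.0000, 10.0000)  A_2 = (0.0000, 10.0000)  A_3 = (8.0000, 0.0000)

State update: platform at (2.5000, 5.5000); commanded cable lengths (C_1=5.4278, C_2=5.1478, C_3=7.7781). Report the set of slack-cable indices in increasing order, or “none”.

cable 1: √((1.5000)²+(4.5000)²)=4.7434, C_1=5.4278: slack
cable 2: √((-2.5000)²+(4.5000)²)=5.1478, C_2=5.1478: taut
cable 3: √((5.5000)²+(-5.5000)²)=7.7782, C_3=7.7781: taut

1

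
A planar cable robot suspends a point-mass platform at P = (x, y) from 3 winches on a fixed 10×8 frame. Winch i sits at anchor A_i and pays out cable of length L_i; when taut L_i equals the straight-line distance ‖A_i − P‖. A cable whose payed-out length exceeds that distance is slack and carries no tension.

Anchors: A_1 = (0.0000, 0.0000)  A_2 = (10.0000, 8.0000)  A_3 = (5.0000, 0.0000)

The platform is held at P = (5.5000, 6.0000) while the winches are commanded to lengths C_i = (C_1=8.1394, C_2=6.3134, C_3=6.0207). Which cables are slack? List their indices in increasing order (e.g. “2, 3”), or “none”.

cable 1: L_1 = ‖A_1−P‖ = 8.1394;  C_1 = 8.1394 → taut
cable 2: L_2 = ‖A_2−P‖ = 4.9244;  C_2 = 6.3134 → slack
cable 3: L_3 = ‖A_3−P‖ = 6.0208;  C_3 = 6.0207 → taut

2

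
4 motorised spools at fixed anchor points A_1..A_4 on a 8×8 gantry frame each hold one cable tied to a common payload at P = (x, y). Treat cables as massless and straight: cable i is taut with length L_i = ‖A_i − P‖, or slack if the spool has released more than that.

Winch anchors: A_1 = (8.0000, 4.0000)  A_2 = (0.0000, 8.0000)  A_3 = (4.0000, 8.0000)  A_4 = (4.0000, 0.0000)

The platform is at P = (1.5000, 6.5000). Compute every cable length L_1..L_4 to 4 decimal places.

(6.9642, 2.1213, 2.9155, 6.9642)

L_1: Δ = A_1−P = (6.5000, -2.5000) → ‖Δ‖ = √48.5000 = 6.9642
L_2: Δ = A_2−P = (-1.5000, 1.5000) → ‖Δ‖ = √4.5000 = 2.1213
L_3: Δ = A_3−P = (2.5000, 1.5000) → ‖Δ‖ = √8.5000 = 2.9155
L_4: Δ = A_4−P = (2.5000, -6.5000) → ‖Δ‖ = √48.5000 = 6.9642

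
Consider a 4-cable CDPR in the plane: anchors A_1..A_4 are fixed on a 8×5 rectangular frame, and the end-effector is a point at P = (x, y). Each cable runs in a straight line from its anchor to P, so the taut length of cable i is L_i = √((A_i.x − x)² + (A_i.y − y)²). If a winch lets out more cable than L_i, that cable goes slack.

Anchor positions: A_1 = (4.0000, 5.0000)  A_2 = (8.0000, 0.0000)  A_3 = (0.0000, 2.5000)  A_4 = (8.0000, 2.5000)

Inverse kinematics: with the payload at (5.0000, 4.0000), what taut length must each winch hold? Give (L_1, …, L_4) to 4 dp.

(1.4142, 5.0000, 5.2202, 3.3541)

L_1: Δ = A_1−P = (-1.0000, 1.0000) → ‖Δ‖ = √2.0000 = 1.4142
L_2: Δ = A_2−P = (3.0000, -4.0000) → ‖Δ‖ = √25.0000 = 5.0000
L_3: Δ = A_3−P = (-5.0000, -1.5000) → ‖Δ‖ = √27.2500 = 5.2202
L_4: Δ = A_4−P = (3.0000, -1.5000) → ‖Δ‖ = √11.2500 = 3.3541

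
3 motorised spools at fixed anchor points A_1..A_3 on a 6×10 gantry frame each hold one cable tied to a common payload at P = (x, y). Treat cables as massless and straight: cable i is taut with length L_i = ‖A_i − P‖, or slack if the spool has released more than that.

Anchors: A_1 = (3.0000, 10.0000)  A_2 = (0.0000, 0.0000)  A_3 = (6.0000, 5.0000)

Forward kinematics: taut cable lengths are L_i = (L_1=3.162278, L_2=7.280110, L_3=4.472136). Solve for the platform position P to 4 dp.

circle eqns → linear via eq_j − eq_1; set q_j = A_j·A_j − L_j²
q_1 = 9.0000+100.0000−10.0000 = 99.0000
6.0000·x + 20.0000·y = q_1−q_2 = 152.0000
-6.0000·x + 10.0000·y = q_1−q_3 = 58.0000
solve first two rows → x=2.0000, y=7.0000

(2.0000, 7.0000)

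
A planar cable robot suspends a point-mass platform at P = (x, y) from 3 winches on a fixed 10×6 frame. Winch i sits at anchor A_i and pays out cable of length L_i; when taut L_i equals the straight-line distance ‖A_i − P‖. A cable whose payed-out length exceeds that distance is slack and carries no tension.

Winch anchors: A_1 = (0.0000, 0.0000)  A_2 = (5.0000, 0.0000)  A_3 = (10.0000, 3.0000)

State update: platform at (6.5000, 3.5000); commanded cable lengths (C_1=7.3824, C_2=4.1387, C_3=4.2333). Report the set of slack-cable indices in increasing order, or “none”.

cable 1: L_1 = ‖A_1−P‖ = 7.3824;  C_1 = 7.3824 → taut
cable 2: L_2 = ‖A_2−P‖ = 3.8079;  C_2 = 4.1387 → slack
cable 3: L_3 = ‖A_3−P‖ = 3.5355;  C_3 = 4.2333 → slack

2, 3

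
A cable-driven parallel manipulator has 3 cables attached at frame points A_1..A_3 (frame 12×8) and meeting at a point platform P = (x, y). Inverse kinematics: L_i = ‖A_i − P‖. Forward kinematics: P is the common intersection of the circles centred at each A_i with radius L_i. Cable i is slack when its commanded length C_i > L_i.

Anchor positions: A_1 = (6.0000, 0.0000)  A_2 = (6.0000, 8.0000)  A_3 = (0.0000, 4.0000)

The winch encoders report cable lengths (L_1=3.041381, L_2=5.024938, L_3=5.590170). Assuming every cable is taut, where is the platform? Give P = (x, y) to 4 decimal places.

(5.5000, 3.0000)

circle eqns → linear via eq_j − eq_1; set c_j = A_j·A_j − L_j²
c_1 = 36.0000+0.0000−9.2500 = 26.7500
0.0000·x − 16.0000·y = c_1−c_2 = -48.0000
12.0000·x − 8.0000·y = c_1−c_3 = 42.0000
solve first two rows → x=5.5000, y=3.0000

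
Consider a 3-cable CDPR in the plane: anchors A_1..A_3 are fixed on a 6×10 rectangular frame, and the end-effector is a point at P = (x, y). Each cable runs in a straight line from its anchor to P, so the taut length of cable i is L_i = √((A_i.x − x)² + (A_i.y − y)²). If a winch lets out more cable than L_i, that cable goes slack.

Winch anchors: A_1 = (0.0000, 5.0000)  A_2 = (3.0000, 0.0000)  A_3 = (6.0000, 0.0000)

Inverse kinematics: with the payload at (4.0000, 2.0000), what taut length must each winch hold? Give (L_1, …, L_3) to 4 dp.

L_1: Δ = A_1−P = (-4.0000, 3.0000) → ‖Δ‖ = √25.0000 = 5.0000
L_2: Δ = A_2−P = (-1.0000, -2.0000) → ‖Δ‖ = √5.0000 = 2.2361
L_3: Δ = A_3−P = (2.0000, -2.0000) → ‖Δ‖ = √8.0000 = 2.8284

(5.0000, 2.2361, 2.8284)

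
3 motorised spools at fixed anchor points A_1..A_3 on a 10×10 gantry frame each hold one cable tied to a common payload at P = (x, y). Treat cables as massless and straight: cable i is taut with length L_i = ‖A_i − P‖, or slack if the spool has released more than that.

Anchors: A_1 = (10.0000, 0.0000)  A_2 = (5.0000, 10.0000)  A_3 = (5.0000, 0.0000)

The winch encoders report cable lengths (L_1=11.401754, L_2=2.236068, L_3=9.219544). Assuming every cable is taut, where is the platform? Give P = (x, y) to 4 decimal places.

(3.0000, 9.0000)

each cable: (A_i−P)·(A_i−P) = L_i²; let q_i = ‖A_i‖²−L_i²
q_1 = 100.0000+0.0000−130.0000 = -30.0000
row 1: 10.0000x − 20.0000y = -150.0000  (q_2=120.0000)
row 2: 10.0000x + 0.0000y = 30.0000  (q_3=-60.0000)
Cramer on rows 1–2 → x = 3.0000, y = 9.0000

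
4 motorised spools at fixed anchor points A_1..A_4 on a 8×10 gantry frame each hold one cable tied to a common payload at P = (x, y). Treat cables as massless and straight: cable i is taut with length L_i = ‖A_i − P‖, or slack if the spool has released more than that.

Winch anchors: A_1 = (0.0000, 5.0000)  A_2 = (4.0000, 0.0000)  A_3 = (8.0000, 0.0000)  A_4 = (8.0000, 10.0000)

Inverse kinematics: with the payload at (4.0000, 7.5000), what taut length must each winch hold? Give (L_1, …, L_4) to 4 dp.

(4.7170, 7.5000, 8.5000, 4.7170)

L_1 = √((0.0000−4.0000)² + (5.0000−7.5000)²) = 4.7170
L_2 = √((4.0000−4.0000)² + (0.0000−7.5000)²) = 7.5000
L_3 = √((8.0000−4.0000)² + (0.0000−7.5000)²) = 8.5000
L_4 = √((8.0000−4.0000)² + (10.0000−7.5000)²) = 4.7170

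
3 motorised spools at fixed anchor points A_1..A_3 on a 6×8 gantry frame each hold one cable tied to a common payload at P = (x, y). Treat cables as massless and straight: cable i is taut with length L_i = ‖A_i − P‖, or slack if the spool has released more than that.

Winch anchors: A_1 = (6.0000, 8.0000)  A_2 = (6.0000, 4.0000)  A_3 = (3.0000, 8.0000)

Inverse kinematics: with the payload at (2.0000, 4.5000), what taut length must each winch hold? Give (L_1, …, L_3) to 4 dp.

L_1: Δ = A_1−P = (4.0000, 3.5000) → ‖Δ‖ = √28.2500 = 5.3151
L_2: Δ = A_2−P = (4.0000, -0.5000) → ‖Δ‖ = √16.2500 = 4.0311
L_3: Δ = A_3−P = (1.0000, 3.5000) → ‖Δ‖ = √13.2500 = 3.6401

(5.3151, 4.0311, 3.6401)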